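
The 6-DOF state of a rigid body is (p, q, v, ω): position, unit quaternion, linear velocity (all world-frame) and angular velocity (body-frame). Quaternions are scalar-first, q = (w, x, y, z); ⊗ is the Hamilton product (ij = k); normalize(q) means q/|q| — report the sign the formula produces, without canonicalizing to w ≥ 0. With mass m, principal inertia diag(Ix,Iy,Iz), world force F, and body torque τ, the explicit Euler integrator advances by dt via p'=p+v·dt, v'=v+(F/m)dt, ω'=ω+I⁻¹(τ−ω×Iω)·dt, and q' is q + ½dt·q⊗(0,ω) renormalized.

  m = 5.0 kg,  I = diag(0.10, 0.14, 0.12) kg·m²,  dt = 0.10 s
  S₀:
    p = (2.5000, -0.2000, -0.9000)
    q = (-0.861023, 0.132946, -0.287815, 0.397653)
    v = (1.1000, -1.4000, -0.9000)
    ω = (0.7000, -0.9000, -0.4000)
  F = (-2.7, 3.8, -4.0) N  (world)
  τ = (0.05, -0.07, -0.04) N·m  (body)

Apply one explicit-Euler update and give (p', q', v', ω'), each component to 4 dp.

angular accel α = (0.5720, -0.5400, -0.1233)
ω + α·dt = (0.7572, -0.9540, -0.4123)
q⊗(0,ω) = (-0.1930345, -0.1297024, 1.1064562, 0.4262283)
q' = normalize(q + ½dt·q⊗(0,ω)) = (-0.8691, 0.1262, -0.2321, 0.4182)
new position p' = (2.6100, -0.3400, -0.9900)
v + (F/m)dt = (1.0460, -1.3240, -0.9800)

p' = (2.6100, -0.3400, -0.9900)
q' = (-0.8691, 0.1262, -0.2321, 0.4182)
v' = (1.0460, -1.3240, -0.9800)
ω' = (0.7572, -0.9540, -0.4123)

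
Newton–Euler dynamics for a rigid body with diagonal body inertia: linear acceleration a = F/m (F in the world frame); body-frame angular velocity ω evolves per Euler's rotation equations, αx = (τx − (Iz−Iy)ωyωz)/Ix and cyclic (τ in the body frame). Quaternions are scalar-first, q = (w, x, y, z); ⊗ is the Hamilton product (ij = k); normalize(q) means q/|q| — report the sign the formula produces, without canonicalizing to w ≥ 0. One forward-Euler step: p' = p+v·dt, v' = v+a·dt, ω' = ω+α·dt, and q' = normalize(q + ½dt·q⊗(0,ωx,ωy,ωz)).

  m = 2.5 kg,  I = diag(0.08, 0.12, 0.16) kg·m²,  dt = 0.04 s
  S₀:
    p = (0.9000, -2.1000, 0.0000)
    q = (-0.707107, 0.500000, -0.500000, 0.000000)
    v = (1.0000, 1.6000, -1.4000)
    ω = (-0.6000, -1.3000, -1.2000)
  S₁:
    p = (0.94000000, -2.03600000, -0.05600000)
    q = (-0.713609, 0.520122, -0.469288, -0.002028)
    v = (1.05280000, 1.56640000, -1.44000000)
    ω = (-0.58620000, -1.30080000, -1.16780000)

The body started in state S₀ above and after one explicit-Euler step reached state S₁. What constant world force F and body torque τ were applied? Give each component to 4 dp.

rate change Δω = (0.01380000, -0.00080000, 0.03220000)
ω₀×(Iω₀) = (0.0624, -0.0576, 0.0312)
applied torque τ = (0.0900, -0.0600, 0.1600)
velocity change Δv = (0.05280000, -0.03360000, -0.04000000)
m·(v₁−v₀)/dt = (3.3000, -2.1000, -2.5000)

F = (3.3000, -2.1000, -2.5000)
τ = (0.0900, -0.0600, 0.1600)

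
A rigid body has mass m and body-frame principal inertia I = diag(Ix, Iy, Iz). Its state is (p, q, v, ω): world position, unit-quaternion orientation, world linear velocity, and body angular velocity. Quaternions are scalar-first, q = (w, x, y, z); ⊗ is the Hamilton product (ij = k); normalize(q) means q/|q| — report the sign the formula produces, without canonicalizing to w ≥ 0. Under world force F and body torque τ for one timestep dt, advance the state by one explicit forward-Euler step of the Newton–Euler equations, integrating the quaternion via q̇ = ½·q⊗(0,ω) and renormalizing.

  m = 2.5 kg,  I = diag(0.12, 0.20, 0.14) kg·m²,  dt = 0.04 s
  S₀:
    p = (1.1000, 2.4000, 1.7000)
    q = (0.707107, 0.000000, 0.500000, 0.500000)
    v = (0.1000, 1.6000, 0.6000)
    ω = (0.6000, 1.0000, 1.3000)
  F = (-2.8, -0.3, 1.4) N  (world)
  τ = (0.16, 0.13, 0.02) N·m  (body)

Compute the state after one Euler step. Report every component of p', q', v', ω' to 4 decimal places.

p' = (1.1040, 2.4640, 1.7240)
q' = (0.6837, 0.0115, 0.5198, 0.5121)
v' = (0.0552, 1.5952, 0.6224)
ω' = (0.6793, 1.0291, 1.2920)

a = (-1.1200, -0.1200, 0.5600)
p + v·dt = (1.1040, 2.4640, 1.7240)
v' = v + a·dt = (0.0552, 1.5952, 0.6224)
precession coupling ω×(Iω) = (-0.0780, -0.0156, 0.0480)
α = I⁻¹(τ − ω×Iω) = (1.9833, 0.7280, -0.2000)
new body rate ω' = (0.6793, 1.0291, 1.2920)
q⊗(0,ω) = (-1.1500000, 0.5742642, 1.0071070, 0.6192391)
q + ½dt·q⊗(0,ω), renormalized = (0.6837, 0.0115, 0.5198, 0.5121)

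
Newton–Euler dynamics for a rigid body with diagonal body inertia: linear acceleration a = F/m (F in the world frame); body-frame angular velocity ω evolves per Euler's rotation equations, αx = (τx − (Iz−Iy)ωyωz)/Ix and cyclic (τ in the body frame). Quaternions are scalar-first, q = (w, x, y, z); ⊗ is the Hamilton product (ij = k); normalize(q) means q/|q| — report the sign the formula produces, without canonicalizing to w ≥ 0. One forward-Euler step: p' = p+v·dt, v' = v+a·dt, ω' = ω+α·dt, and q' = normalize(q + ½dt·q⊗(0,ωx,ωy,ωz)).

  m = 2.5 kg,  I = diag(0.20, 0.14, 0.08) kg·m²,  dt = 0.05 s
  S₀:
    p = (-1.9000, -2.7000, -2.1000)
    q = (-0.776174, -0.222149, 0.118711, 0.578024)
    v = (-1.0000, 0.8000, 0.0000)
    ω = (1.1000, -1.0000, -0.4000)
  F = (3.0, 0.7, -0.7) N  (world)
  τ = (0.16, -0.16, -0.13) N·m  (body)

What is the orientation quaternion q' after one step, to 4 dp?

q⊗(0,ω) = (0.5942845, -0.3232518, 1.3231408, 0.4020365)
updated quaternion q' = (-0.7608, -0.2301, 0.1517, 0.5876)

q' = (-0.7608, -0.2301, 0.1517, 0.5876)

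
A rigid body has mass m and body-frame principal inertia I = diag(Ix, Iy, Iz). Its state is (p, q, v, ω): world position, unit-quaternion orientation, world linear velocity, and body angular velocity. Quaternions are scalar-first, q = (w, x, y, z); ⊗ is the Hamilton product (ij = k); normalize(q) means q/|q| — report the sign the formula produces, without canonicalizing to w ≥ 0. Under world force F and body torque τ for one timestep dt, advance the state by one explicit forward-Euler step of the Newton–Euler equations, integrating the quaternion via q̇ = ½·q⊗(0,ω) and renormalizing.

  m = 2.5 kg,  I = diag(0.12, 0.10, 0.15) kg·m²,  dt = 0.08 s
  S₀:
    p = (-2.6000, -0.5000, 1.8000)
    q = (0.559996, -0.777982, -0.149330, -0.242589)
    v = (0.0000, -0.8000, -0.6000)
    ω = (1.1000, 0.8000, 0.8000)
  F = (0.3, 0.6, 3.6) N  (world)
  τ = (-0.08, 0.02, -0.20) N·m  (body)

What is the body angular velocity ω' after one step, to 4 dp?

ω' = (1.0253, 0.8371, 0.7027)

gyro term ω×Iω = (0.0320, -0.0264, -0.0176)
(τ − ω×Iω)/I = (-0.9333, 0.4640, -1.2160)
ω + α·dt = (1.0253, 0.8371, 0.7027)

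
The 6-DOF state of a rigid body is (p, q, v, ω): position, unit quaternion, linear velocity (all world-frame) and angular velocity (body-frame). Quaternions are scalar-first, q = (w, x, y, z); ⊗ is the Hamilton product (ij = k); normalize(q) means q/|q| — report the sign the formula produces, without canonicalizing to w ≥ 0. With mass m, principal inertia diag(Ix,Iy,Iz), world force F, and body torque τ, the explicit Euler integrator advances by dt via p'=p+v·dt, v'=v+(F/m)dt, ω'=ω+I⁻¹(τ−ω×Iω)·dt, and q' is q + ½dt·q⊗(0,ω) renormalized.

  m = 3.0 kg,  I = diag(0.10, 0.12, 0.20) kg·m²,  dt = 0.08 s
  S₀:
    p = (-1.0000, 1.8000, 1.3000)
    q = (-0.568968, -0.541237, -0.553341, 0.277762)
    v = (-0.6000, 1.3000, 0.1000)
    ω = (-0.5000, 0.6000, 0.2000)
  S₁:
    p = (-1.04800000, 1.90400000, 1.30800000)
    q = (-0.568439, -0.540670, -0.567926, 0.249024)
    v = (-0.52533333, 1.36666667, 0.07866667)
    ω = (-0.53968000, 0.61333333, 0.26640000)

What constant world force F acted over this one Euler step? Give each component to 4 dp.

Δv = v₁−v₀ = (0.07466667, 0.06666667, -0.02133333)
F = m·Δv/dt = (2.8000, 2.5000, -0.8000)

F = (2.8000, 2.5000, -0.8000)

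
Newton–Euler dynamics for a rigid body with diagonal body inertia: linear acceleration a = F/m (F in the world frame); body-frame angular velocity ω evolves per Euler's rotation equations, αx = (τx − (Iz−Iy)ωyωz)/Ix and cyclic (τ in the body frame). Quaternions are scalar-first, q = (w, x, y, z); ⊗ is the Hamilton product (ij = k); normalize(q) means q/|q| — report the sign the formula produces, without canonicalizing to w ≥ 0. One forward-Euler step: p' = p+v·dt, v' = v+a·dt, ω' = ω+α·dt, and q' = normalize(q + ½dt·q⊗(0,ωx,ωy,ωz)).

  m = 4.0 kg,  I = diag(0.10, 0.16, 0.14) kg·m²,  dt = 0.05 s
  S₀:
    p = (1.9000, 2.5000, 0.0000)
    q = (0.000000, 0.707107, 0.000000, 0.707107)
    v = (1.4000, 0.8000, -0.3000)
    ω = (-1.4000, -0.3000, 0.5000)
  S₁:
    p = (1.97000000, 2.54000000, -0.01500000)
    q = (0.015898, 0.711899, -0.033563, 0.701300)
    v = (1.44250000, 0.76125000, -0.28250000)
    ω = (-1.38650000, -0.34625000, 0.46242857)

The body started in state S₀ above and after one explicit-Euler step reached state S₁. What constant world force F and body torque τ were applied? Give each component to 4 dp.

velocity change Δv = (0.04250000, -0.03875000, 0.01750000)
m·(v₁−v₀)/dt = (3.4000, -3.1000, 1.4000)
rate change Δω = (0.01350000, -0.04625000, -0.03757143)
τ = I·(Δω/dt) + ω₀×(Iω₀) = (0.0300, -0.1200, -0.0800)

F = (3.4000, -3.1000, 1.4000)
τ = (0.0300, -0.1200, -0.0800)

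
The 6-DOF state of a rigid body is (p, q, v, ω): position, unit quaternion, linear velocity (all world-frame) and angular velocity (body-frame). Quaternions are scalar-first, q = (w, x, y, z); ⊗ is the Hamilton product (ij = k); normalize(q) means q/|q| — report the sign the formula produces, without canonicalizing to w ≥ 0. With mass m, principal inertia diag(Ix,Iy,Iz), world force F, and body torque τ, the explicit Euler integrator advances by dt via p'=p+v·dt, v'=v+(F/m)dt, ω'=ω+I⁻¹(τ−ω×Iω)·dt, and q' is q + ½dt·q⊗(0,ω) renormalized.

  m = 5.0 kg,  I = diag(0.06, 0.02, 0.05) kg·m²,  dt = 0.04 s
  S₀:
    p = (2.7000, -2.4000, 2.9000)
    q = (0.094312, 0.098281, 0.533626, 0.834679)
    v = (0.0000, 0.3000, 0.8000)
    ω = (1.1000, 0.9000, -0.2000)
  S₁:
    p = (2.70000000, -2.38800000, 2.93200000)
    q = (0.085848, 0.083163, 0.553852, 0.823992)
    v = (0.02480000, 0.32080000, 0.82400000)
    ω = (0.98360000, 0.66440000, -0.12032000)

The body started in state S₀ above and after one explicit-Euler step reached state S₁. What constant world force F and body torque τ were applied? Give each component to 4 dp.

F = (3.1000, 2.6000, 3.0000)
τ = (-0.1800, -0.1200, 0.0600)

v₁ − v₀ = (0.02480000, 0.02080000, 0.02400000)
applied force F = (3.1000, 2.6000, 3.0000)
ω₁ − ω₀ = (-0.11640000, -0.23560000, 0.07968000)
applied torque τ = (-0.1800, -0.1200, 0.0600)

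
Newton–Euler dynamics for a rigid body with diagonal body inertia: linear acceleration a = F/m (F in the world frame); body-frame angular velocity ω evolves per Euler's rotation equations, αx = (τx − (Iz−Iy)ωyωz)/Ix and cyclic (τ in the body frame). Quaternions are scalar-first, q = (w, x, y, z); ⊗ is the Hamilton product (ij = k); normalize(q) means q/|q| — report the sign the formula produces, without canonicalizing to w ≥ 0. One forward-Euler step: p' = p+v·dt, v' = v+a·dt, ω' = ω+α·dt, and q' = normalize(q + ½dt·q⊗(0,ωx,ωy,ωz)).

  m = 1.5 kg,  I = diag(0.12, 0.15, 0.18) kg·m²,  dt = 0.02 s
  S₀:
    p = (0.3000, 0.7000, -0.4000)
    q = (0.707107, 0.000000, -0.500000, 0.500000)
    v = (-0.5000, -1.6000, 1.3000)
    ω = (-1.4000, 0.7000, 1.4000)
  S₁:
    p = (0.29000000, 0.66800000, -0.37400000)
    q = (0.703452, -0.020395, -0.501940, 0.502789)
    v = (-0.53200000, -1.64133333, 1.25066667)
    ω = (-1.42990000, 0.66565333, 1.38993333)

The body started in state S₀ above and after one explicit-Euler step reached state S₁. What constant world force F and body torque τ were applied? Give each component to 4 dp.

velocity change Δv = (-0.03200000, -0.04133333, -0.04933333)
applied force F = (-2.4000, -3.1000, -3.7000)
Δω = ω₁−ω₀ = (-0.02990000, -0.03434667, -0.01006667)
gyro term ω₀×Iω₀ = (0.0294, 0.1176, -0.0294)
τ = I·(Δω/dt) + ω₀×(Iω₀) = (-0.1500, -0.1400, -0.1200)

F = (-2.4000, -3.1000, -3.7000)
τ = (-0.1500, -0.1400, -0.1200)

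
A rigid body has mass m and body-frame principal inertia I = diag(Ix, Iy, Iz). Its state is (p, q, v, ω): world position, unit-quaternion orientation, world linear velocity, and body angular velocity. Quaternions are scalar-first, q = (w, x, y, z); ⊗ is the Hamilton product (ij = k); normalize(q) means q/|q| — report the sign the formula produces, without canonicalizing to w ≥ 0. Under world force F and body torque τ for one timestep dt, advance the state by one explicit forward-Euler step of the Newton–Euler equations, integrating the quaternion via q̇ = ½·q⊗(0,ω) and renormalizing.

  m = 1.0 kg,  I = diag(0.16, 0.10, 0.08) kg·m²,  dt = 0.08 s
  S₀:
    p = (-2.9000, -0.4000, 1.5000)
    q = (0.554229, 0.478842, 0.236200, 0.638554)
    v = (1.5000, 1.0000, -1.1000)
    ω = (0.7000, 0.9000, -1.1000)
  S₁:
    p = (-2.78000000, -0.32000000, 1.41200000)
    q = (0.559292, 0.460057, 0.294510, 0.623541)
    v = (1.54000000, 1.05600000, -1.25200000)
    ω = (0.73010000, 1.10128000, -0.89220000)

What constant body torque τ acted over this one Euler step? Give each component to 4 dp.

τ = (0.0800, 0.1900, 0.1700)

ω₁ − ω₀ = (0.03010000, 0.20128000, 0.20780000)
ω₀×(Iω₀) = (0.0198, -0.0616, -0.0378)
I·α + gyro = (0.0800, 0.1900, 0.1700)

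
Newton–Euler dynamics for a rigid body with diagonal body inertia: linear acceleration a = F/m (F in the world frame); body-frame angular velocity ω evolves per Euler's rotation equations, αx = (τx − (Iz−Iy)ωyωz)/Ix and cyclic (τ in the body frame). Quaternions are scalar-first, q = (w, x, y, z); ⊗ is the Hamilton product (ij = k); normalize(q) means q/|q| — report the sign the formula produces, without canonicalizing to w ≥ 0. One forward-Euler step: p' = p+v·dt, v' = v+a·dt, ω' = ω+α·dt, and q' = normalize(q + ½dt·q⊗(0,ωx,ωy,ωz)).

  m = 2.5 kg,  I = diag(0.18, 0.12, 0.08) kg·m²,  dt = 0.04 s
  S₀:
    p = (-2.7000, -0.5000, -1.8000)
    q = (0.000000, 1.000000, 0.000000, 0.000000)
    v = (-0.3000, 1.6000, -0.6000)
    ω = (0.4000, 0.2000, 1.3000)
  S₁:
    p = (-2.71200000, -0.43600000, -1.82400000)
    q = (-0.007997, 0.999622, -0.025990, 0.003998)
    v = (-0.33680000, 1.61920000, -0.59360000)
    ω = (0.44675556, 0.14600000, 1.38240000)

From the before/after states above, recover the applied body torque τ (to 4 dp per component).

τ = (0.2000, -0.1100, 0.1600)

Δω = ω₁−ω₀ = (0.04675556, -0.05400000, 0.08240000)
precession coupling = (-0.0104, 0.0520, -0.0048)
applied torque τ = (0.2000, -0.1100, 0.1600)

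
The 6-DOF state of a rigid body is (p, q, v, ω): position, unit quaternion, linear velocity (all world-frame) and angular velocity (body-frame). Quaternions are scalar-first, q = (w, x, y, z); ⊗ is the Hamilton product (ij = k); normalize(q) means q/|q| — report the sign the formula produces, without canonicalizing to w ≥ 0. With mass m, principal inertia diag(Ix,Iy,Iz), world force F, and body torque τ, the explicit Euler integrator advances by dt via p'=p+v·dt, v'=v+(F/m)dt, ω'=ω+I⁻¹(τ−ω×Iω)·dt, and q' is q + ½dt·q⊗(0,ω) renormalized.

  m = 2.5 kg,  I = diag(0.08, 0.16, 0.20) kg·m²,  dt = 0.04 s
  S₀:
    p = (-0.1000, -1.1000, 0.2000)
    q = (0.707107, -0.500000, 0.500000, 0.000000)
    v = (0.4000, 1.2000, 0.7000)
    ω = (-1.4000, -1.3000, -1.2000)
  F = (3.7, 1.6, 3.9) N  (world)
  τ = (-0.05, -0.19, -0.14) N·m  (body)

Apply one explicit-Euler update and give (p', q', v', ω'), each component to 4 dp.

p' = (-0.0840, -1.0520, 0.2280)
q' = (0.7054, -0.5313, 0.4691, 0.0100)
v' = (0.4592, 1.2256, 0.7624)
ω' = (-1.4562, -1.2971, -1.2571)

precession coupling ω×(Iω) = (0.0624, -0.2016, 0.1456)
(τ − ω×Iω)/I = (-1.4050, 0.0725, -1.4280)
ω + α·dt = (-1.4562, -1.2971, -1.2571)
2q̇ = q⊗(0,ω) = (-0.0500000, -1.5899498, -1.5192391, 0.5014716)
q' = normalize(q + ½dt·q⊗(0,ω)) = (0.7054, -0.5313, 0.4691, 0.0100)
p + v·dt = (-0.0840, -1.0520, 0.2280)
v' = v + a·dt = (0.4592, 1.2256, 0.7624)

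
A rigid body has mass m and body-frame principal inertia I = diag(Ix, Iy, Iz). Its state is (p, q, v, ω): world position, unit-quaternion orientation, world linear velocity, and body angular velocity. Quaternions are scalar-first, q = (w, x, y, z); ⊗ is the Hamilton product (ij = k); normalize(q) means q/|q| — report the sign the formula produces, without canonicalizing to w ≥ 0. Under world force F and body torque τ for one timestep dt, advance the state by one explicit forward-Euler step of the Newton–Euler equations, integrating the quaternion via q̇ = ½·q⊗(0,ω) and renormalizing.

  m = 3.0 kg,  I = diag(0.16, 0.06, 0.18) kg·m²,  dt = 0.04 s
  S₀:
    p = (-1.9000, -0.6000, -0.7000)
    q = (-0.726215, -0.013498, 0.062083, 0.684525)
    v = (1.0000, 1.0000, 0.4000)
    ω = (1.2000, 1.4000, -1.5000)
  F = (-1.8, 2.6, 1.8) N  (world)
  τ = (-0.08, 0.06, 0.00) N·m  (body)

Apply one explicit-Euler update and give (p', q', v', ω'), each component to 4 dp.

a = (-0.6000, 0.8667, 0.6000)
p + v·dt = (-1.8600, -0.5600, -0.6840)
v + (F/m)dt = (0.9760, 1.0347, 0.4240)
angular accel α = (1.0750, 0.4000, 0.9333)
ω + α·dt = (1.2430, 1.4160, -1.4627)
2q̇ = q⊗(0,ω) = (0.9560689, -1.9229175, -0.2155180, 0.9959257)
updated quaternion q' = (-0.7063, -0.0519, 0.0577, 0.7036)

p' = (-1.8600, -0.5600, -0.6840)
q' = (-0.7063, -0.0519, 0.0577, 0.7036)
v' = (0.9760, 1.0347, 0.4240)
ω' = (1.2430, 1.4160, -1.4627)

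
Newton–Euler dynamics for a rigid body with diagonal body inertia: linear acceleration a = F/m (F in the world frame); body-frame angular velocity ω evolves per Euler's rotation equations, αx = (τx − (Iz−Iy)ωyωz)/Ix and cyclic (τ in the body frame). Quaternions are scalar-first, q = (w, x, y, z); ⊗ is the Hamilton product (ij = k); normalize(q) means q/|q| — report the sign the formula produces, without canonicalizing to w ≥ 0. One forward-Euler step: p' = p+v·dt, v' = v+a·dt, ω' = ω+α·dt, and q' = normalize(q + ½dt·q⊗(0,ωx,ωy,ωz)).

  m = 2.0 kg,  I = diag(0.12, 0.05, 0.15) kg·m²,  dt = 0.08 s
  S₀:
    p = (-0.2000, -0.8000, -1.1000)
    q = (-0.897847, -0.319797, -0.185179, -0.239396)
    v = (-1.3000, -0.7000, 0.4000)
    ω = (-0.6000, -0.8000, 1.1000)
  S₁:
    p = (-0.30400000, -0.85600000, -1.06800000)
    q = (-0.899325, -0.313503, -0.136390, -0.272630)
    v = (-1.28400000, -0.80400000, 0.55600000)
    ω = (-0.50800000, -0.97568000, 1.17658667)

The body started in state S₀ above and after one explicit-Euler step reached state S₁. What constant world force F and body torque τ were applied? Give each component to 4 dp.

F = (0.4000, -2.6000, 3.9000)
τ = (0.0500, -0.0900, 0.1100)

Δv = v₁−v₀ = (0.01600000, -0.10400000, 0.15600000)
m·(v₁−v₀)/dt = (0.4000, -2.6000, 3.9000)
ω₁ − ω₀ = (0.09200000, -0.17568000, 0.07658667)
applied torque τ = (0.0500, -0.0900, 0.1100)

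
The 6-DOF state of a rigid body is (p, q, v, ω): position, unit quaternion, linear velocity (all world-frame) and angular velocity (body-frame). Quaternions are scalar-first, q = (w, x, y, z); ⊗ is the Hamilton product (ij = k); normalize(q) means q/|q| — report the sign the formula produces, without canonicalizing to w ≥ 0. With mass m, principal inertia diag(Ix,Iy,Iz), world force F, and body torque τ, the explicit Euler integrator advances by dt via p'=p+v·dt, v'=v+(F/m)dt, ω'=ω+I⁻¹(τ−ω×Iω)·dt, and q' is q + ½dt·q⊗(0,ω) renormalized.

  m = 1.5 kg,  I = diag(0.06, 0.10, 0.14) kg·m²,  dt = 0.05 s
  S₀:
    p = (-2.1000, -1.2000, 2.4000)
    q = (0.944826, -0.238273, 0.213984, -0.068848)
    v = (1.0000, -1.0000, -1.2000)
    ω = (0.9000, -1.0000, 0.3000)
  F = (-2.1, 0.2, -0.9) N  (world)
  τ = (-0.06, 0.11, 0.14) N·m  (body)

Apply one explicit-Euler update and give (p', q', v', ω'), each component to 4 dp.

p' = (-2.0500, -1.2500, 2.3400)
q' = (0.9555, -0.2170, 0.1905, -0.0606)
v' = (0.9300, -0.9933, -1.2300)
ω' = (0.8600, -0.9342, 0.3629)

angular accel α = (-0.8000, 1.3160, 1.2571)
new body rate ω' = (0.8600, -0.9342, 0.3629)
2q̇ = q⊗(0,ω) = (0.4490841, 0.8456906, -0.9353073, 0.3291352)
q' = normalize(q + ½dt·q⊗(0,ω)) = (0.9555, -0.2170, 0.1905, -0.0606)
linear accel F/m = (-1.4000, 0.1333, -0.6000)
new position p' = (-2.0500, -1.2500, 2.3400)
new velocity v' = (0.9300, -0.9933, -1.2300)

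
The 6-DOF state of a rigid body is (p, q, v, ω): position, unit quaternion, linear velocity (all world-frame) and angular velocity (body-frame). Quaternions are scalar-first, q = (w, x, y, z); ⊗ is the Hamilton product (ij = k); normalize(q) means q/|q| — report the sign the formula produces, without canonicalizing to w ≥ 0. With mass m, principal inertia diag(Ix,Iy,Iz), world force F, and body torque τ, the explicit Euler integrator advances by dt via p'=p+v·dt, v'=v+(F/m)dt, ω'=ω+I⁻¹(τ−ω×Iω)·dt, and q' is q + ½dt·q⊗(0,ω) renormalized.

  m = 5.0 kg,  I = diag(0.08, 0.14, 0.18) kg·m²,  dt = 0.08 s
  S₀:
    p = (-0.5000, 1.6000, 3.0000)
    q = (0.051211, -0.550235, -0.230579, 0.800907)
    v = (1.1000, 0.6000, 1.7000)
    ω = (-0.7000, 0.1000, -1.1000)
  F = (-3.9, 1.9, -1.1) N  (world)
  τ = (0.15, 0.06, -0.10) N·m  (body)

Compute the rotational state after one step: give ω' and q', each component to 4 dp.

precession coupling ω×(Iω) = (-0.0044, -0.0770, -0.0042)
(τ − ω×Iω)/I = (1.9300, 0.9786, -0.5322)
new body rate ω' = (-0.5456, 0.1783, -1.1426)
2q̇ = q⊗(0,ω) = (0.5188911, 0.1376985, -1.1607723, -0.2727609)
q' = normalize(q + ½dt·q⊗(0,ω)) = (0.0719, -0.5440, -0.2766, 0.7889)

ω' = (-0.5456, 0.1783, -1.1426)
q' = (0.0719, -0.5440, -0.2766, 0.7889)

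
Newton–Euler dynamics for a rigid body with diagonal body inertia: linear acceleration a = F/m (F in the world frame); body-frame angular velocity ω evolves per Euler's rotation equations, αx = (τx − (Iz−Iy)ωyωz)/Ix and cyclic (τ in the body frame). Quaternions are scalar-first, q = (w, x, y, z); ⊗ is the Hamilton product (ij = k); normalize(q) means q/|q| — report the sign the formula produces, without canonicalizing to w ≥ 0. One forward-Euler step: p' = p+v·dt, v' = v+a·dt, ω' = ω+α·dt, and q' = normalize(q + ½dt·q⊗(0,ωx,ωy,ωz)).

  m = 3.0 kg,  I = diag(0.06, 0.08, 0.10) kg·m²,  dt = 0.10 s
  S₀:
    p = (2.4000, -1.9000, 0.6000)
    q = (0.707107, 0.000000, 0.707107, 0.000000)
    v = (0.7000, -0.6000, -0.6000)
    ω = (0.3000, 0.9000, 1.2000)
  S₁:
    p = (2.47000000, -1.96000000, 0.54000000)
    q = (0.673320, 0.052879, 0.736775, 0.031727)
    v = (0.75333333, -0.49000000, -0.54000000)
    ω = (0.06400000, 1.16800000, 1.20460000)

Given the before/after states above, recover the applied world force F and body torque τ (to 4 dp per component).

F = (1.6000, 3.3000, 1.8000)
τ = (-0.1200, 0.2000, 0.0100)

Δv = v₁−v₀ = (0.05333333, 0.11000000, 0.06000000)
m·(v₁−v₀)/dt = (1.6000, 3.3000, 1.8000)
rate change Δω = (-0.23600000, 0.26800000, 0.00460000)
gyro term ω₀×Iω₀ = (0.0216, -0.0144, 0.0054)
τ = I·(Δω/dt) + ω₀×(Iω₀) = (-0.1200, 0.2000, 0.0100)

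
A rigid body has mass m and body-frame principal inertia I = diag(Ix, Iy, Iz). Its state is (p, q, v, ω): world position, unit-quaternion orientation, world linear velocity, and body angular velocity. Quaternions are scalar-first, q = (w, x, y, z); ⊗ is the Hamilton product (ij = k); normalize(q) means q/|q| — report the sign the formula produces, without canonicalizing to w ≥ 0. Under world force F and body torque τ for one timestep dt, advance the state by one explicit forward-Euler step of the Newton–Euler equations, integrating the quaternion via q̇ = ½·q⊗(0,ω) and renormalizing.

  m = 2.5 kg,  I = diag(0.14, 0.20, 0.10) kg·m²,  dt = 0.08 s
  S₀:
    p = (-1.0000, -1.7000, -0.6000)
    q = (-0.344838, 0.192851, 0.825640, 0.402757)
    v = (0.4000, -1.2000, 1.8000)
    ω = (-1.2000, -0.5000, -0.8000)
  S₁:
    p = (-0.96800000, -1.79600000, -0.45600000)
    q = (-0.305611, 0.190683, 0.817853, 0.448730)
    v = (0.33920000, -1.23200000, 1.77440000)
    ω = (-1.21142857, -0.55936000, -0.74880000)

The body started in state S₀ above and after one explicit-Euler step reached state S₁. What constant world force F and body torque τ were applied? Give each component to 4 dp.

F = (-1.9000, -1.0000, -0.8000)
τ = (-0.0600, -0.1100, 0.1000)

v₁ − v₀ = (-0.06080000, -0.03200000, -0.02560000)
m·(v₁−v₀)/dt = (-1.9000, -1.0000, -0.8000)
ω₁ − ω₀ = (-0.01142857, -0.05936000, 0.05120000)
gyro term ω₀×Iω₀ = (-0.0400, 0.0384, 0.0360)
τ = I·(Δω/dt) + ω₀×(Iω₀) = (-0.0600, -0.1100, 0.1000)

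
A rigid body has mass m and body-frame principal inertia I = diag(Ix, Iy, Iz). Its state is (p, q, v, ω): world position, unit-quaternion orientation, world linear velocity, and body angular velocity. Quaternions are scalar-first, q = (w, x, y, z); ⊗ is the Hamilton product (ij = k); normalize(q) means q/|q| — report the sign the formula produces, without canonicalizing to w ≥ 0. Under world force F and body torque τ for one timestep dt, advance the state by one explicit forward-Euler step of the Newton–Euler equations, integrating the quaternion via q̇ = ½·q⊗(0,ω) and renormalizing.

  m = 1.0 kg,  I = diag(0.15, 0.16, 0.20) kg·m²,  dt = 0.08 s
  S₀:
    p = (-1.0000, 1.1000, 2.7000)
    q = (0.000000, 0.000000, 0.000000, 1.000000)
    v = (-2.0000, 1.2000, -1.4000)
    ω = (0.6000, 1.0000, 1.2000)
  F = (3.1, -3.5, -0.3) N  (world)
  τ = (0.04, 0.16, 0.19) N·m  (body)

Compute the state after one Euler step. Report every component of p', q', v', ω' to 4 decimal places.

new position p' = (-1.1600, 1.1960, 2.5880)
v + (F/m)dt = (-1.7520, 0.9200, -1.4240)
(τ − ω×Iω)/I = (-0.0533, 1.2250, 0.9200)
ω + α·dt = (0.5957, 1.0980, 1.2736)
2q̇ = q⊗(0,ω) = (-1.2000000, -1.0000000, 0.6000000, 0.0000000)
updated quaternion q' = (-0.0479, -0.0399, 0.0239, 0.9978)

p' = (-1.1600, 1.1960, 2.5880)
q' = (-0.0479, -0.0399, 0.0239, 0.9978)
v' = (-1.7520, 0.9200, -1.4240)
ω' = (0.5957, 1.0980, 1.2736)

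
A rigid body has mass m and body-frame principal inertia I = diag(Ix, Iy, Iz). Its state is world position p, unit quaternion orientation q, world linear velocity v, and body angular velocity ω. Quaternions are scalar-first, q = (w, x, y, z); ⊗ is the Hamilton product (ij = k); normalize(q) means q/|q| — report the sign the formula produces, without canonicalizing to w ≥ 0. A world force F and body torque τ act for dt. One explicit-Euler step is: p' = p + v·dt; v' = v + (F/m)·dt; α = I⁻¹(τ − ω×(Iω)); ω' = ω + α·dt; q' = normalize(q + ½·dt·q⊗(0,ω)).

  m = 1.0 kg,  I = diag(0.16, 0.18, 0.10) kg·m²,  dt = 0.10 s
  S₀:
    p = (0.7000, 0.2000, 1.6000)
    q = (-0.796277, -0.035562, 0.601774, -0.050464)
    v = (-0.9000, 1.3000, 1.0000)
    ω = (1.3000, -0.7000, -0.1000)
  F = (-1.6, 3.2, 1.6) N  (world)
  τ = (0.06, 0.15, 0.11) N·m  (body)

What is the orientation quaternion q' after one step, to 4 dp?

q' = (-0.7710, -0.0918, 0.6245, -0.0841)

2q̇ = q⊗(0,ω) = (0.4624260, -1.1306623, 0.4882345, -0.6777851)
q' = normalize(q + ½dt·q⊗(0,ω)) = (-0.7710, -0.0918, 0.6245, -0.0841)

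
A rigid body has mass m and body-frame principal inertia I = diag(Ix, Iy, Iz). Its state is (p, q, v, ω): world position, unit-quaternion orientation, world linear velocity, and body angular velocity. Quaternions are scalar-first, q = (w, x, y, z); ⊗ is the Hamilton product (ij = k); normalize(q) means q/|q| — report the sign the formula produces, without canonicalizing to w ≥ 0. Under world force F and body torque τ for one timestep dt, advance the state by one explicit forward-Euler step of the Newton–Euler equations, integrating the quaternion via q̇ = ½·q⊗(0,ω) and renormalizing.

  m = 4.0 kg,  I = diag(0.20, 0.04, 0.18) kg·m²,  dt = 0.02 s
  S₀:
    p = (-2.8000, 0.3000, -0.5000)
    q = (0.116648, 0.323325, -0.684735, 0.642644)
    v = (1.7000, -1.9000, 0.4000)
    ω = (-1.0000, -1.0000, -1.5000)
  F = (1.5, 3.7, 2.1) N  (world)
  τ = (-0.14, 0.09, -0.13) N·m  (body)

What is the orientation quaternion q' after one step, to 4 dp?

Hamilton product q⊗(0,ω) = (0.6025560, 1.5530985, -0.2743045, -1.1830320)
updated quaternion q' = (0.1226, 0.3388, -0.6873, 0.6307)

q' = (0.1226, 0.3388, -0.6873, 0.6307)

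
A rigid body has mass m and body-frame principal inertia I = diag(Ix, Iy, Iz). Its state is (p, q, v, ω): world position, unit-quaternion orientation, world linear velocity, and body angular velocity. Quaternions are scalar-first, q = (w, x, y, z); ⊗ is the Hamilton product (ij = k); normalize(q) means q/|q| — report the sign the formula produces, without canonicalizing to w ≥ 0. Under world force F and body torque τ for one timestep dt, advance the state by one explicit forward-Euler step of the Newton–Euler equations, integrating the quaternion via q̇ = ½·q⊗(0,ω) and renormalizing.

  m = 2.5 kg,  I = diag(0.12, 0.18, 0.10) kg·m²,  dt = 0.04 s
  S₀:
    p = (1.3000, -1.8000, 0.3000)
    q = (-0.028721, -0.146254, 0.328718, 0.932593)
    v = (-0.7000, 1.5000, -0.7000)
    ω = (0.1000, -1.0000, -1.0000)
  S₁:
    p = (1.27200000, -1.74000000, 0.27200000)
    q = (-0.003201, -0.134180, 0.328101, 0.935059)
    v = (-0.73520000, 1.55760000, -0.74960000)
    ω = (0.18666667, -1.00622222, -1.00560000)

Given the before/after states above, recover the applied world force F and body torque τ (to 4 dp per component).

Δω = ω₁−ω₀ = (0.08666667, -0.00622222, -0.00560000)
precession coupling = (-0.0800, -0.0020, -0.0060)
τ = I·(Δω/dt) + ω₀×(Iω₀) = (0.1800, -0.0300, -0.0200)
Δv = v₁−v₀ = (-0.03520000, 0.05760000, -0.04960000)
m·(v₁−v₀)/dt = (-2.2000, 3.6000, -3.1000)

F = (-2.2000, 3.6000, -3.1000)
τ = (0.1800, -0.0300, -0.0200)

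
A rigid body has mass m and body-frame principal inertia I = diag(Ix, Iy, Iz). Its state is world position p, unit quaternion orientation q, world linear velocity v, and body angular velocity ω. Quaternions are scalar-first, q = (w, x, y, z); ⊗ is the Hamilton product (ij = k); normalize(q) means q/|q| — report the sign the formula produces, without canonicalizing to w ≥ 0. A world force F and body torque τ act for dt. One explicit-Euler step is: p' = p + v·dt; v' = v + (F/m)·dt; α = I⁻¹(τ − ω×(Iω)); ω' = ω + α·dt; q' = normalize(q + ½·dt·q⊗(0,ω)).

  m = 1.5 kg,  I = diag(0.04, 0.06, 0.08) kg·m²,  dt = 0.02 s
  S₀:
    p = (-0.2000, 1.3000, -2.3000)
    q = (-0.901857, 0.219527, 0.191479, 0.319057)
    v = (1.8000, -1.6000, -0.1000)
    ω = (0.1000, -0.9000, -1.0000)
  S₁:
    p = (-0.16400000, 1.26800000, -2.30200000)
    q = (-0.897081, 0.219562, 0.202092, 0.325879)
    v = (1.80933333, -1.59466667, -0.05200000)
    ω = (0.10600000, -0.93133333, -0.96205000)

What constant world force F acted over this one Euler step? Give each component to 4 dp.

F = (0.7000, 0.4000, 3.6000)

Δv = v₁−v₀ = (0.00933333, 0.00533333, 0.04800000)
m·(v₁−v₀)/dt = (0.7000, 0.4000, 3.6000)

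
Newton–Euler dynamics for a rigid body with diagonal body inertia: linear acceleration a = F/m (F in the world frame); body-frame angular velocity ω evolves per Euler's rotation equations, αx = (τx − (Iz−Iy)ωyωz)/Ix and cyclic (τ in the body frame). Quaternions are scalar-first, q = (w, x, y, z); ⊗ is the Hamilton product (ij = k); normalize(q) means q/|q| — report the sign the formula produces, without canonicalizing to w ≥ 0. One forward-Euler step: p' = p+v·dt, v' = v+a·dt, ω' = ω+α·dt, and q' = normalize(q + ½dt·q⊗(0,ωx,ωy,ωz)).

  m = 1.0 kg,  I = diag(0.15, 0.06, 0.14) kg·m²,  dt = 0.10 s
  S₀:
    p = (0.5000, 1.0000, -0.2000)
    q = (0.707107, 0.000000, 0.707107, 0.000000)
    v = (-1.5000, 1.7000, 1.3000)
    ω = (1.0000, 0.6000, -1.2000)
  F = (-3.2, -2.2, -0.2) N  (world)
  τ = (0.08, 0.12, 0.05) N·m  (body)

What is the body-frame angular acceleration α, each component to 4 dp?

α = (0.9173, 2.2000, 0.7429)

gyro term ω×Iω = (-0.0576, -0.0120, -0.0540)
angular accel α = (0.9173, 2.2000, 0.7429)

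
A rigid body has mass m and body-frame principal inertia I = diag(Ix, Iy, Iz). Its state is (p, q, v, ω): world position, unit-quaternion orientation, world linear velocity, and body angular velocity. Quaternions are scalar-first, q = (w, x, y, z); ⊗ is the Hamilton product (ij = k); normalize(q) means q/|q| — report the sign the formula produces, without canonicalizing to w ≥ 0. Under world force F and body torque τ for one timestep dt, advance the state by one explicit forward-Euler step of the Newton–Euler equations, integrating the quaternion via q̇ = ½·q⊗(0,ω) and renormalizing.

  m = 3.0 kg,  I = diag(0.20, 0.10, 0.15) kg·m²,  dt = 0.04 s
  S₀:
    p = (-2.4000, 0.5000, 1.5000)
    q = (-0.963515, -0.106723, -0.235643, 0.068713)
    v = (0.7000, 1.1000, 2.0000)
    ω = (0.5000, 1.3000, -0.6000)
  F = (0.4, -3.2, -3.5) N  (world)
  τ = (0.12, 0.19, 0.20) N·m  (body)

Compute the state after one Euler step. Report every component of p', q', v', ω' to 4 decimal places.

gyro term ω×Iω = (-0.0390, -0.0150, -0.0650)
angular accel α = (0.7950, 2.0500, 1.7667)
ω + α·dt = (0.5318, 1.3820, -0.5293)
q⊗(0,ω) = (0.4009252, -0.4296986, -1.2822468, 0.5571906)
q' = normalize(q + ½dt·q⊗(0,ω)) = (-0.9551, -0.1153, -0.2612, 0.0798)
a = F/m = (0.1333, -1.0667, -1.1667)
p' = p + v·dt = (-2.3720, 0.5440, 1.5800)
v + (F/m)dt = (0.7053, 1.0573, 1.9533)

p' = (-2.3720, 0.5440, 1.5800)
q' = (-0.9551, -0.1153, -0.2612, 0.0798)
v' = (0.7053, 1.0573, 1.9533)
ω' = (0.5318, 1.3820, -0.5293)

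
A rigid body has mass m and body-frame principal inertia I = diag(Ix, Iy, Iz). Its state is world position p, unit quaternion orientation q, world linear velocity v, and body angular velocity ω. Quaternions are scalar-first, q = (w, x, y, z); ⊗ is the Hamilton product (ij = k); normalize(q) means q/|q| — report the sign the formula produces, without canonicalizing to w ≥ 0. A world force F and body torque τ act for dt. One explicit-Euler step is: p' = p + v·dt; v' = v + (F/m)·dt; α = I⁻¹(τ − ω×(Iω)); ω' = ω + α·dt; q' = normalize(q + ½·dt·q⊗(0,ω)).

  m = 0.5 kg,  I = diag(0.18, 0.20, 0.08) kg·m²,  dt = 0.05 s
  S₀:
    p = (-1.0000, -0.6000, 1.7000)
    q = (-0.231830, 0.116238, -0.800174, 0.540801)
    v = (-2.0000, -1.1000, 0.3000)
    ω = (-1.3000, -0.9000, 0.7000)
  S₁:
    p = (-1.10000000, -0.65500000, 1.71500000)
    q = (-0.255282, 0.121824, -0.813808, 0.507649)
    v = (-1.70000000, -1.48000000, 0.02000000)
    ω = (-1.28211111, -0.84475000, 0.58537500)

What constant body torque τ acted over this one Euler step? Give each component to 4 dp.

τ = (0.1400, 0.1300, -0.1600)

rate change Δω = (0.01788889, 0.05525000, -0.11462500)
precession coupling = (0.0756, -0.0910, 0.0234)
applied torque τ = (0.1400, 0.1300, -0.1600)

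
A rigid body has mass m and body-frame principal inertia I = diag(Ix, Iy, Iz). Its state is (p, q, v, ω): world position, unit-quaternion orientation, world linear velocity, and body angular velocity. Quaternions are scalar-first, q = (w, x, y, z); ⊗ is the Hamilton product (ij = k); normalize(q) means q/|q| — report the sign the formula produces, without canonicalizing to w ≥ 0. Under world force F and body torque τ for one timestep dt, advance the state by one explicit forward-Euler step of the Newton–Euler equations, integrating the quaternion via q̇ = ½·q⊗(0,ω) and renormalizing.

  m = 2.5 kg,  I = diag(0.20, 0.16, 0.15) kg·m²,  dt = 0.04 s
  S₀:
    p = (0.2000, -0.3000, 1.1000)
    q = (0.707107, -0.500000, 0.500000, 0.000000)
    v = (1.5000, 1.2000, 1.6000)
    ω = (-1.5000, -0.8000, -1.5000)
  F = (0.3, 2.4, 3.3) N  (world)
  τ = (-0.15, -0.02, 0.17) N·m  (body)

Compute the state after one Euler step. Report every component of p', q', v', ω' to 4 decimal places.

p + v·dt = (0.2600, -0.2520, 1.1640)
new velocity v' = (1.5048, 1.2384, 1.6528)
gyro term ω×Iω = (-0.0120, 0.1125, -0.0480)
angular accel α = (-0.6900, -0.8281, 1.4533)
ω' = ω + α·dt = (-1.5276, -0.8331, -1.4419)
2q̇ = q⊗(0,ω) = (-0.3500000, -1.8106605, -1.3156856, 0.0893395)
updated quaternion q' = (0.6994, -0.5357, 0.4732, 0.0018)

p' = (0.2600, -0.2520, 1.1640)
q' = (0.6994, -0.5357, 0.4732, 0.0018)
v' = (1.5048, 1.2384, 1.6528)
ω' = (-1.5276, -0.8331, -1.4419)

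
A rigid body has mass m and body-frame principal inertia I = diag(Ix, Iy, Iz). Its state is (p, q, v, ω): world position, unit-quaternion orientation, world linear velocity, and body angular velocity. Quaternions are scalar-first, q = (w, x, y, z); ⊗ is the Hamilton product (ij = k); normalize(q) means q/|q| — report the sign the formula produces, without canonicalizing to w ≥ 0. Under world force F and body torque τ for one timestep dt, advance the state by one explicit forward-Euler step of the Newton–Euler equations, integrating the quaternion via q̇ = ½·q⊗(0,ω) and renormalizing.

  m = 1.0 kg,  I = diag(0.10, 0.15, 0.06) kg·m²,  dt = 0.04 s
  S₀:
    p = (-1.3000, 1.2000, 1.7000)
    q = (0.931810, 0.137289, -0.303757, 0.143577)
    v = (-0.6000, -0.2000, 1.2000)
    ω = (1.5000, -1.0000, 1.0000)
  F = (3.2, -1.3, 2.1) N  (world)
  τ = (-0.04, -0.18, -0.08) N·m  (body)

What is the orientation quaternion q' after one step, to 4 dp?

Hamilton product q⊗(0,ω) = (-0.6532675, 1.2375350, -0.8537335, 1.2501565)
updated quaternion q' = (0.9180, 0.1619, -0.3206, 0.1684)

q' = (0.9180, 0.1619, -0.3206, 0.1684)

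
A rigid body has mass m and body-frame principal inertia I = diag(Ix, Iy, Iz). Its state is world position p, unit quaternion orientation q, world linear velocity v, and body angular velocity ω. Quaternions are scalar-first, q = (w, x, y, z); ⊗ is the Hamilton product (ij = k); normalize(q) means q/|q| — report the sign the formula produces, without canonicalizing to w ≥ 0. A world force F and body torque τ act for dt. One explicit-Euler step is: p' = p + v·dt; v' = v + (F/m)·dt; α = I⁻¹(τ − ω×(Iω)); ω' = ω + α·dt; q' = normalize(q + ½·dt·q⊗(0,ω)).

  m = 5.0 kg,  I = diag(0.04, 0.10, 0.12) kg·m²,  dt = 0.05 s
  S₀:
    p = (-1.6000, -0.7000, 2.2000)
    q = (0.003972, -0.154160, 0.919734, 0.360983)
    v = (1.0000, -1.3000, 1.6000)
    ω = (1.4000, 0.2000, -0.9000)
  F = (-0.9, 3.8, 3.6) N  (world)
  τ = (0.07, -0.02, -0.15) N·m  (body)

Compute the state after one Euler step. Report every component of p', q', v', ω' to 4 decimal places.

linear accel F/m = (-0.1800, 0.7600, 0.7200)
new position p' = (-1.5500, -0.7650, 2.2800)
v' = v + a·dt = (0.9910, -1.2620, 1.6360)
α = I⁻¹(τ − ω×Iω) = (1.8400, -1.2080, -1.3900)
new body rate ω' = (1.4920, 0.1396, -0.9695)
Hamilton product q⊗(0,ω) = (0.3567619, -0.8943964, 0.3674266, -1.3220344)
q' = normalize(q + ½dt·q⊗(0,ω)) = (0.0129, -0.1764, 0.9281, 0.3276)

p' = (-1.5500, -0.7650, 2.2800)
q' = (0.0129, -0.1764, 0.9281, 0.3276)
v' = (0.9910, -1.2620, 1.6360)
ω' = (1.4920, 0.1396, -0.9695)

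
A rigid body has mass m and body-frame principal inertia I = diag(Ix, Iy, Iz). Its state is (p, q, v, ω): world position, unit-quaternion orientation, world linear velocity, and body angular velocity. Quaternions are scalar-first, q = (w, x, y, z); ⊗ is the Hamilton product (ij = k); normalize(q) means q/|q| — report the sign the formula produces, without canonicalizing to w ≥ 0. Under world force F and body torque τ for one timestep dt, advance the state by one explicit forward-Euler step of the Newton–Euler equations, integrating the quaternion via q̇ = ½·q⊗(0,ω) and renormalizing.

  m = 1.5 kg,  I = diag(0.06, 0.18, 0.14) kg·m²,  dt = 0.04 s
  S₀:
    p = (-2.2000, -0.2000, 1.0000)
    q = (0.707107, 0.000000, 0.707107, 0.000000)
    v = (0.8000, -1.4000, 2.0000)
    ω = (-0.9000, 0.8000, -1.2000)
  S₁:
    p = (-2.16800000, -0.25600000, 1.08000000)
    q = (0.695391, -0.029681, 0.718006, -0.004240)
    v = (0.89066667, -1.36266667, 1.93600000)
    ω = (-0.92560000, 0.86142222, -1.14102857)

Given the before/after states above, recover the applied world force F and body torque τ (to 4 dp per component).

Δω = ω₁−ω₀ = (-0.02560000, 0.06142222, 0.05897143)
applied torque τ = (0.0000, 0.1900, 0.1200)
v₁ − v₀ = (0.09066667, 0.03733333, -0.06400000)
F = m·Δv/dt = (3.4000, 1.4000, -2.4000)

F = (3.4000, 1.4000, -2.4000)
τ = (0.0000, 0.1900, 0.1200)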